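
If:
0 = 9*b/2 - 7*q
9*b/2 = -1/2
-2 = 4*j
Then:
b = -1/9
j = -1/2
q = -1/14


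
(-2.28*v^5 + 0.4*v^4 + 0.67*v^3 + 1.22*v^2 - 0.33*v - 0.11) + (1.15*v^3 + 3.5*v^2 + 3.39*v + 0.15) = -2.28*v^5 + 0.4*v^4 + 1.82*v^3 + 4.72*v^2 + 3.06*v + 0.04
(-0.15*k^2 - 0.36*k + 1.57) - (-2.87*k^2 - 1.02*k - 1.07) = 2.72*k^2 + 0.66*k + 2.64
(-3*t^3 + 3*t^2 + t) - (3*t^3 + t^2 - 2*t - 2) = -6*t^3 + 2*t^2 + 3*t + 2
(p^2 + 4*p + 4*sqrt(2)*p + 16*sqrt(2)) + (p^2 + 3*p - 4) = 2*p^2 + 4*sqrt(2)*p + 7*p - 4 + 16*sqrt(2)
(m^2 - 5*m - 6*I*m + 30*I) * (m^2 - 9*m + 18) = m^4 - 14*m^3 - 6*I*m^3 + 63*m^2 + 84*I*m^2 - 90*m - 378*I*m + 540*I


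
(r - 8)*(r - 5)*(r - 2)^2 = r^4 - 17*r^3 + 96*r^2 - 212*r + 160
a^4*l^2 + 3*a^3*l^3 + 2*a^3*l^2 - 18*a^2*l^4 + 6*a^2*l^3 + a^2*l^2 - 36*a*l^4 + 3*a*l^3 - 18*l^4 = (a - 3*l)*(a + 6*l)*(a*l + l)^2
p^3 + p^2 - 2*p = p*(p - 1)*(p + 2)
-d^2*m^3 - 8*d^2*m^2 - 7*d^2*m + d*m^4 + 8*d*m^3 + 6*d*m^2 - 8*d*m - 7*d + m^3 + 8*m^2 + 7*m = (-d + m)*(m + 1)*(m + 7)*(d*m + 1)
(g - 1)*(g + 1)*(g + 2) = g^3 + 2*g^2 - g - 2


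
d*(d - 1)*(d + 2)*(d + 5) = d^4 + 6*d^3 + 3*d^2 - 10*d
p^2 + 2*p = p*(p + 2)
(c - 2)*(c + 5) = c^2 + 3*c - 10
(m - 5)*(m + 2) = m^2 - 3*m - 10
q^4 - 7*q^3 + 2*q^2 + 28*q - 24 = (q - 6)*(q - 2)*(q - 1)*(q + 2)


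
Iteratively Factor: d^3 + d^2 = (d + 1)*(d^2) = d*(d + 1)*(d)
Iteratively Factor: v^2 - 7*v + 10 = (v - 2)*(v - 5)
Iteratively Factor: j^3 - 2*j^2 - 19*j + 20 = (j - 1)*(j^2 - j - 20) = (j - 1)*(j + 4)*(j - 5)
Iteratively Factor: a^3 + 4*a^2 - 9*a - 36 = (a + 4)*(a^2 - 9) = (a + 3)*(a + 4)*(a - 3)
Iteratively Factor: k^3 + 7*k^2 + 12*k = (k + 4)*(k^2 + 3*k) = (k + 3)*(k + 4)*(k)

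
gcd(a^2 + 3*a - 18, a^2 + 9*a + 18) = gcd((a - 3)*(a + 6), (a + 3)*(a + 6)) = a + 6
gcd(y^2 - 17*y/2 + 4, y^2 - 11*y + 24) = y - 8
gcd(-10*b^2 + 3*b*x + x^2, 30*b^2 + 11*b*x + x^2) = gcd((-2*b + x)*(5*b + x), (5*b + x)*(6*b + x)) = 5*b + x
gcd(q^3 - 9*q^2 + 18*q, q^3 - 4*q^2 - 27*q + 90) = q^2 - 9*q + 18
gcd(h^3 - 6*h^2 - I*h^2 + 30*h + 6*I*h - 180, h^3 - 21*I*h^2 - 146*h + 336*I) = h - 6*I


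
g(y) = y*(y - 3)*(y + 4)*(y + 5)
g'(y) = y*(y - 3)*(y + 4) + y*(y - 3)*(y + 5) + y*(y + 4)*(y + 5) + (y - 3)*(y + 4)*(y + 5) = 4*y^3 + 18*y^2 - 14*y - 60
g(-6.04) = 115.84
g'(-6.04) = -200.17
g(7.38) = 4554.00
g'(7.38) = 2424.83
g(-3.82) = 5.53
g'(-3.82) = 33.17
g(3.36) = 74.43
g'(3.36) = 247.91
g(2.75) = -35.96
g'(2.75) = 120.81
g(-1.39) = 57.49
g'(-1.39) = -16.50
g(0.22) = -13.47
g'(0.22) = -62.17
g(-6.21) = 152.94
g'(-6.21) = -236.84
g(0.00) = 0.00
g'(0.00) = -60.00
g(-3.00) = 36.00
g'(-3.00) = 36.00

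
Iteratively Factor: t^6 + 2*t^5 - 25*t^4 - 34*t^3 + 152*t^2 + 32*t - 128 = (t - 1)*(t^5 + 3*t^4 - 22*t^3 - 56*t^2 + 96*t + 128) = (t - 4)*(t - 1)*(t^4 + 7*t^3 + 6*t^2 - 32*t - 32) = (t - 4)*(t - 1)*(t + 4)*(t^3 + 3*t^2 - 6*t - 8) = (t - 4)*(t - 1)*(t + 1)*(t + 4)*(t^2 + 2*t - 8) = (t - 4)*(t - 2)*(t - 1)*(t + 1)*(t + 4)*(t + 4)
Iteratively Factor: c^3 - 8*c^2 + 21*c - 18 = (c - 3)*(c^2 - 5*c + 6) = (c - 3)*(c - 2)*(c - 3)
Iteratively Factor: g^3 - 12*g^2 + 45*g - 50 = (g - 2)*(g^2 - 10*g + 25) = (g - 5)*(g - 2)*(g - 5)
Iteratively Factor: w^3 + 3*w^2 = (w + 3)*(w^2) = w*(w + 3)*(w)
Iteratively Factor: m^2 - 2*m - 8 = (m - 4)*(m + 2)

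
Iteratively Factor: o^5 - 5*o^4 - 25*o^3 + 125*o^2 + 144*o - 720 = (o - 3)*(o^4 - 2*o^3 - 31*o^2 + 32*o + 240) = (o - 3)*(o + 4)*(o^3 - 6*o^2 - 7*o + 60) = (o - 3)*(o + 3)*(o + 4)*(o^2 - 9*o + 20) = (o - 5)*(o - 3)*(o + 3)*(o + 4)*(o - 4)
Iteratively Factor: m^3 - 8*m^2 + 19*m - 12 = (m - 4)*(m^2 - 4*m + 3) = (m - 4)*(m - 1)*(m - 3)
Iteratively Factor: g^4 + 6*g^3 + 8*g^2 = (g + 2)*(g^3 + 4*g^2) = g*(g + 2)*(g^2 + 4*g) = g*(g + 2)*(g + 4)*(g)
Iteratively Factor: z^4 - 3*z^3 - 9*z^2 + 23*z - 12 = (z + 3)*(z^3 - 6*z^2 + 9*z - 4) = (z - 1)*(z + 3)*(z^2 - 5*z + 4) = (z - 4)*(z - 1)*(z + 3)*(z - 1)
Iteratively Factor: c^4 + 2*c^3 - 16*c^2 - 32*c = (c - 4)*(c^3 + 6*c^2 + 8*c) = (c - 4)*(c + 4)*(c^2 + 2*c) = (c - 4)*(c + 2)*(c + 4)*(c)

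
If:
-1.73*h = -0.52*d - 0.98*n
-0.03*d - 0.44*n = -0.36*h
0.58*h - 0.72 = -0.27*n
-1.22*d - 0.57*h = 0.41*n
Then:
No Solution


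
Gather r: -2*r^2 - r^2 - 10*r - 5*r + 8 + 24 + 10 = -3*r^2 - 15*r + 42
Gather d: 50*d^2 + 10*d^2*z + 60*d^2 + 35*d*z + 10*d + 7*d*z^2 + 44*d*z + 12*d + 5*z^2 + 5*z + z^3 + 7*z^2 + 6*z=d^2*(10*z + 110) + d*(7*z^2 + 79*z + 22) + z^3 + 12*z^2 + 11*z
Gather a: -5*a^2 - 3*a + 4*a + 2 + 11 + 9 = -5*a^2 + a + 22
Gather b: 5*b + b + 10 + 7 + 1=6*b + 18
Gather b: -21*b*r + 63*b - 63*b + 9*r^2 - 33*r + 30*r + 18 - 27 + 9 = -21*b*r + 9*r^2 - 3*r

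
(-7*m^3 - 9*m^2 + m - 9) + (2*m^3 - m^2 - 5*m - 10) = -5*m^3 - 10*m^2 - 4*m - 19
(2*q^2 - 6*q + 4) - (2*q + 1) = 2*q^2 - 8*q + 3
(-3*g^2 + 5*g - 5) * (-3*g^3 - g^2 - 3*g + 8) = 9*g^5 - 12*g^4 + 19*g^3 - 34*g^2 + 55*g - 40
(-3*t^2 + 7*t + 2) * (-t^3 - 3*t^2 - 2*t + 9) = 3*t^5 + 2*t^4 - 17*t^3 - 47*t^2 + 59*t + 18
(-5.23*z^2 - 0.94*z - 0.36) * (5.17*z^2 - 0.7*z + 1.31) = -27.0391*z^4 - 1.1988*z^3 - 8.0545*z^2 - 0.9794*z - 0.4716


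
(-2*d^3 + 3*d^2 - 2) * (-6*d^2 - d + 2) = 12*d^5 - 16*d^4 - 7*d^3 + 18*d^2 + 2*d - 4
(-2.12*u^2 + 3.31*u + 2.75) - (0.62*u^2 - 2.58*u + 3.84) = -2.74*u^2 + 5.89*u - 1.09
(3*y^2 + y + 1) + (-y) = 3*y^2 + 1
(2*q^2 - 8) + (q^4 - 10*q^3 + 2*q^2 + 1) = q^4 - 10*q^3 + 4*q^2 - 7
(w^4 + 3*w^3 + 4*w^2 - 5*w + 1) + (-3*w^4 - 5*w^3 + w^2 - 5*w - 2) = -2*w^4 - 2*w^3 + 5*w^2 - 10*w - 1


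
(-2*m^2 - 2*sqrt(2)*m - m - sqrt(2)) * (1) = -2*m^2 - 2*sqrt(2)*m - m - sqrt(2)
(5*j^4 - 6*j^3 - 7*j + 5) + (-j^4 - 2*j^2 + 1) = 4*j^4 - 6*j^3 - 2*j^2 - 7*j + 6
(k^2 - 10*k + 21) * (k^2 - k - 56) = k^4 - 11*k^3 - 25*k^2 + 539*k - 1176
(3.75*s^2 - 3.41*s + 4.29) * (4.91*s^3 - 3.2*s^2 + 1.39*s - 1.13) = 18.4125*s^5 - 28.7431*s^4 + 37.1884*s^3 - 22.7054*s^2 + 9.8164*s - 4.8477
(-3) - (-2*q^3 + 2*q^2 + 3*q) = 2*q^3 - 2*q^2 - 3*q - 3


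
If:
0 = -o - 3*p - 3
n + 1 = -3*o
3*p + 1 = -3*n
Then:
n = 1/2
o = -1/2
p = -5/6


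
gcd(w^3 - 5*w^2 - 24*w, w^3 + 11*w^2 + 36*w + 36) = w + 3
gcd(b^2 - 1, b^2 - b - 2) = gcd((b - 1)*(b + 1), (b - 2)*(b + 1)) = b + 1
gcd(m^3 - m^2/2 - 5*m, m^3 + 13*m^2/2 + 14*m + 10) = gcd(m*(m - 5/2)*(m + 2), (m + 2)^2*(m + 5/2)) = m + 2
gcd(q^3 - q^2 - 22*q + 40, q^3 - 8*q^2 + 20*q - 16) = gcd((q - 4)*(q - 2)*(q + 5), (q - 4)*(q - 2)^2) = q^2 - 6*q + 8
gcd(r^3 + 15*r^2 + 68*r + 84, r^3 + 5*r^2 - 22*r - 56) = r^2 + 9*r + 14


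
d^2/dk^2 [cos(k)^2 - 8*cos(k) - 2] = 8*cos(k) - 2*cos(2*k)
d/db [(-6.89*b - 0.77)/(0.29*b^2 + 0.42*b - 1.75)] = (1.9981*b^2 + 0.4466*b + 12.3809)/(0.0841*b^4 + 0.2436*b^3 - 0.8386*b^2 - 1.47*b + 3.0625)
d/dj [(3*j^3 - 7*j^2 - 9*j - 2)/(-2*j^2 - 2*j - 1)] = (-6*j^4 - 12*j^3 - 13*j^2 + 6*j + 5)/(4*j^4 + 8*j^3 + 8*j^2 + 4*j + 1)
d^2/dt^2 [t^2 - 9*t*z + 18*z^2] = 2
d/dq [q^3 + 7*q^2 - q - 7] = 3*q^2 + 14*q - 1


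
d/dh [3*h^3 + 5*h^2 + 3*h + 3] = 9*h^2 + 10*h + 3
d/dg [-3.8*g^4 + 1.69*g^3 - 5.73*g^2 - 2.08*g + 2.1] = -15.2*g^3 + 5.07*g^2 - 11.46*g - 2.08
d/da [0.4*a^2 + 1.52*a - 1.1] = 0.8*a + 1.52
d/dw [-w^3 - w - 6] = -3*w^2 - 1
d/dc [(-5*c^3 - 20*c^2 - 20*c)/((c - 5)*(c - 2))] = 5*(-c^4 + 14*c^3 + 2*c^2 - 80*c - 40)/(c^4 - 14*c^3 + 69*c^2 - 140*c + 100)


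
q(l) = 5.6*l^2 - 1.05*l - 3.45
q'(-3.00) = -34.65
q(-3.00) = 50.10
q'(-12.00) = -135.45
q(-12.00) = 815.55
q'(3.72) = 40.61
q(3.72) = 70.14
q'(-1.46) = -17.40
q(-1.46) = 10.02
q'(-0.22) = -3.51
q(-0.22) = -2.95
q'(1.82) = 19.33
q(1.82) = 13.19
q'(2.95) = 31.99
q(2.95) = 42.19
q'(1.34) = 13.96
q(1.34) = 5.20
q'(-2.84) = -32.86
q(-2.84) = 44.70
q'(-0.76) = -9.56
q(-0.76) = 0.58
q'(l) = 11.2*l - 1.05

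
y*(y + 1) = y^2 + y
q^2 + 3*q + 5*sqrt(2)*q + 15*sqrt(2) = (q + 3)*(q + 5*sqrt(2))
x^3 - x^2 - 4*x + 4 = (x - 2)*(x - 1)*(x + 2)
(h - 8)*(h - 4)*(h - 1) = h^3 - 13*h^2 + 44*h - 32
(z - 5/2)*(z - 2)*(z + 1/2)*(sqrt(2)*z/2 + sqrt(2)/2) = sqrt(2)*z^4/2 - 3*sqrt(2)*z^3/2 - 5*sqrt(2)*z^2/8 + 21*sqrt(2)*z/8 + 5*sqrt(2)/4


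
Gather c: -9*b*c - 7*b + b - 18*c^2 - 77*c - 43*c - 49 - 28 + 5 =-6*b - 18*c^2 + c*(-9*b - 120) - 72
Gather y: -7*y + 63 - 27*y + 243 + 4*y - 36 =270 - 30*y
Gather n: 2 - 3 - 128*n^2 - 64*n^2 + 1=-192*n^2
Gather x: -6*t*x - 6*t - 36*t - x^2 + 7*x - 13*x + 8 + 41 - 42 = -42*t - x^2 + x*(-6*t - 6) + 7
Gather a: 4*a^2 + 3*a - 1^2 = 4*a^2 + 3*a - 1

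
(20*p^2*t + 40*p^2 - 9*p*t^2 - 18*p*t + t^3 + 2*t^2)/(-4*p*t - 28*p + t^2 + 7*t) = (-5*p*t - 10*p + t^2 + 2*t)/(t + 7)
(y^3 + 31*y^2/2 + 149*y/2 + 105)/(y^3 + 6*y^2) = 1 + 19/(2*y) + 35/(2*y^2)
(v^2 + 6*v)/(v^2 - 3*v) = (v + 6)/(v - 3)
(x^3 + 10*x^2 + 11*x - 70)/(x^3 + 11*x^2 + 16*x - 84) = (x + 5)/(x + 6)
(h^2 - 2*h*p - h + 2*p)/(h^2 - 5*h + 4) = (h - 2*p)/(h - 4)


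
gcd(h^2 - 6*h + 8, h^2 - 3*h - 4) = h - 4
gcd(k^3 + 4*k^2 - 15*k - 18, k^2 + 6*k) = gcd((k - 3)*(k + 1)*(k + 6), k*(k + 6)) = k + 6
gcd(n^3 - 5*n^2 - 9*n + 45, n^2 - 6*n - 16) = 1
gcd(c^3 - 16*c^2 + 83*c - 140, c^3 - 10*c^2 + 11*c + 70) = c^2 - 12*c + 35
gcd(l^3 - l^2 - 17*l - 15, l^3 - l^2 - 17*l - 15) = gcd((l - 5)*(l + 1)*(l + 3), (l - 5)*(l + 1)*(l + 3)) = l^3 - l^2 - 17*l - 15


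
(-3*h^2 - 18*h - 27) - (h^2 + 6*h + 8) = -4*h^2 - 24*h - 35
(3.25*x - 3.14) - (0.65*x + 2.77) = 2.6*x - 5.91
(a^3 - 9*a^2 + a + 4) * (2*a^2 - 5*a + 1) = 2*a^5 - 23*a^4 + 48*a^3 - 6*a^2 - 19*a + 4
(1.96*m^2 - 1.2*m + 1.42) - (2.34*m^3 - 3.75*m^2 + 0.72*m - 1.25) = -2.34*m^3 + 5.71*m^2 - 1.92*m + 2.67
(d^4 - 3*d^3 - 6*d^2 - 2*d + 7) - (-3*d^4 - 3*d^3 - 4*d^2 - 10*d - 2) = 4*d^4 - 2*d^2 + 8*d + 9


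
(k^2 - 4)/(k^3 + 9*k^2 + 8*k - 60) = (k + 2)/(k^2 + 11*k + 30)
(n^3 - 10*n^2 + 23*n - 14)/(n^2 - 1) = (n^2 - 9*n + 14)/(n + 1)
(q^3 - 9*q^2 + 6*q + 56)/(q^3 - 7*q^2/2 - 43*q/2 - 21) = 2*(q - 4)/(2*q + 3)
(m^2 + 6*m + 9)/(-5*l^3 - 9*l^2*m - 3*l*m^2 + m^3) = (-m^2 - 6*m - 9)/(5*l^3 + 9*l^2*m + 3*l*m^2 - m^3)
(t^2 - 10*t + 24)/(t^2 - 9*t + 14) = (t^2 - 10*t + 24)/(t^2 - 9*t + 14)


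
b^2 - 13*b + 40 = (b - 8)*(b - 5)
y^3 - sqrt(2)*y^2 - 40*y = y*(y - 5*sqrt(2))*(y + 4*sqrt(2))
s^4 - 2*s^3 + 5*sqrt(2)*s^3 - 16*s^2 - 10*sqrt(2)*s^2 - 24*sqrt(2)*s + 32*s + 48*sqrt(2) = (s - 2)*(s - 2*sqrt(2))*(s + sqrt(2))*(s + 6*sqrt(2))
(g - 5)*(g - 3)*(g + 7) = g^3 - g^2 - 41*g + 105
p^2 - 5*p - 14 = (p - 7)*(p + 2)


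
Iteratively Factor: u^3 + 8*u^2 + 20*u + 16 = (u + 2)*(u^2 + 6*u + 8) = (u + 2)*(u + 4)*(u + 2)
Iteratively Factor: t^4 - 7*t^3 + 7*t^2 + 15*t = (t + 1)*(t^3 - 8*t^2 + 15*t) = (t - 3)*(t + 1)*(t^2 - 5*t) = t*(t - 3)*(t + 1)*(t - 5)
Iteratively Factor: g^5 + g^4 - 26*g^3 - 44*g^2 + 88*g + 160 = (g - 2)*(g^4 + 3*g^3 - 20*g^2 - 84*g - 80) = (g - 5)*(g - 2)*(g^3 + 8*g^2 + 20*g + 16) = (g - 5)*(g - 2)*(g + 2)*(g^2 + 6*g + 8) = (g - 5)*(g - 2)*(g + 2)^2*(g + 4)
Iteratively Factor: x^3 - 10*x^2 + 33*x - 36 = (x - 4)*(x^2 - 6*x + 9) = (x - 4)*(x - 3)*(x - 3)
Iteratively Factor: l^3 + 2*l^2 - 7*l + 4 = (l + 4)*(l^2 - 2*l + 1) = (l - 1)*(l + 4)*(l - 1)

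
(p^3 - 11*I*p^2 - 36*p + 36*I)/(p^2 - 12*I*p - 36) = (p^2 - 5*I*p - 6)/(p - 6*I)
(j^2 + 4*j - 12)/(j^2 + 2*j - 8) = (j + 6)/(j + 4)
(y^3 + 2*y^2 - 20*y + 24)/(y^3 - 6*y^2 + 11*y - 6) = (y^2 + 4*y - 12)/(y^2 - 4*y + 3)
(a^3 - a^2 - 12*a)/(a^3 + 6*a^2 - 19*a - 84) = a/(a + 7)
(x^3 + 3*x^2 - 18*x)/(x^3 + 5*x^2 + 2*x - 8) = x*(x^2 + 3*x - 18)/(x^3 + 5*x^2 + 2*x - 8)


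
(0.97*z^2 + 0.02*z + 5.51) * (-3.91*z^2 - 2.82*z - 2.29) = -3.7927*z^4 - 2.8136*z^3 - 23.8218*z^2 - 15.584*z - 12.6179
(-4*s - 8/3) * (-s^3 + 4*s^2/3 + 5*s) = 4*s^4 - 8*s^3/3 - 212*s^2/9 - 40*s/3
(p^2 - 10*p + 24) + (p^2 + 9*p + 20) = 2*p^2 - p + 44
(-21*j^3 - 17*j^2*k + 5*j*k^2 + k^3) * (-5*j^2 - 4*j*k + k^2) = 105*j^5 + 169*j^4*k + 22*j^3*k^2 - 42*j^2*k^3 + j*k^4 + k^5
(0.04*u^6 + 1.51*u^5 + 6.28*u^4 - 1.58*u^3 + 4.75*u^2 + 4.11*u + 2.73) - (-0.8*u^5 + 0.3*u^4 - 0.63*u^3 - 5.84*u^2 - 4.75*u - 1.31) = 0.04*u^6 + 2.31*u^5 + 5.98*u^4 - 0.95*u^3 + 10.59*u^2 + 8.86*u + 4.04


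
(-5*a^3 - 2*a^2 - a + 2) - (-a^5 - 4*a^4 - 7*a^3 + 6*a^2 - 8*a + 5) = a^5 + 4*a^4 + 2*a^3 - 8*a^2 + 7*a - 3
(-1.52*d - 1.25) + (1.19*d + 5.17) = 3.92 - 0.33*d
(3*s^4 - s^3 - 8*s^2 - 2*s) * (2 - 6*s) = -18*s^5 + 12*s^4 + 46*s^3 - 4*s^2 - 4*s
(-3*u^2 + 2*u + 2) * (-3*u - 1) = 9*u^3 - 3*u^2 - 8*u - 2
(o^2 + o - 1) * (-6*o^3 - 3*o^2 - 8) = -6*o^5 - 9*o^4 + 3*o^3 - 5*o^2 - 8*o + 8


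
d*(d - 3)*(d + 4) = d^3 + d^2 - 12*d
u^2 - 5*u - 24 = (u - 8)*(u + 3)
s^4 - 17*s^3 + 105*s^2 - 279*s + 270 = (s - 6)*(s - 5)*(s - 3)^2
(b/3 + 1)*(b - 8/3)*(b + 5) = b^3/3 + 16*b^2/9 - 19*b/9 - 40/3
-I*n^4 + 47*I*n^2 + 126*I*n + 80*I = (n - 8)*(n + 2)*(n + 5)*(-I*n - I)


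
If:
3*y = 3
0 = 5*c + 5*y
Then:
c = -1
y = 1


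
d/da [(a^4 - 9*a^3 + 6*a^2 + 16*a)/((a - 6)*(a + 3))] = 2*(a^5 - 9*a^4 - 9*a^3 + 226*a^2 - 108*a - 144)/(a^4 - 6*a^3 - 27*a^2 + 108*a + 324)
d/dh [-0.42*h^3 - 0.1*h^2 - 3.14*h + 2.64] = -1.26*h^2 - 0.2*h - 3.14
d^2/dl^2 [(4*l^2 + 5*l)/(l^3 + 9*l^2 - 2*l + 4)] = 2*(4*l^6 + 15*l^5 + 159*l^4 + 375*l^3 - 552*l^2 - 540*l + 104)/(l^9 + 27*l^8 + 237*l^7 + 633*l^6 - 258*l^5 + 1032*l^4 - 392*l^3 + 480*l^2 - 96*l + 64)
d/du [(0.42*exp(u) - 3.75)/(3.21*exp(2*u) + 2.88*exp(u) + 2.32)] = (-1.3482*exp(2*u) + 24.075*exp(u) + 11.7744)*exp(u)/(10.3041*exp(4*u) + 18.4896*exp(3*u) + 23.1888*exp(2*u) + 13.3632*exp(u) + 5.3824)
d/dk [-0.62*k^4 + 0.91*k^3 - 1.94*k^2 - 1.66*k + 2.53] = -2.48*k^3 + 2.73*k^2 - 3.88*k - 1.66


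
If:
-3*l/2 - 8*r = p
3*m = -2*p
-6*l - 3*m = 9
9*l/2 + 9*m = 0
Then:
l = -2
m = 1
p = -3/2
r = 9/16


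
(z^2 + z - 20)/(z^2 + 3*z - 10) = (z - 4)/(z - 2)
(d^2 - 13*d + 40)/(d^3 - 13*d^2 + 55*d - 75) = (d - 8)/(d^2 - 8*d + 15)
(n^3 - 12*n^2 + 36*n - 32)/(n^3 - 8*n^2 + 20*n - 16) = (n - 8)/(n - 4)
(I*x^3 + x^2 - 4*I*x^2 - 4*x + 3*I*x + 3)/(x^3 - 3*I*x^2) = (I*x^3 + x^2*(1 - 4*I) + x*(-4 + 3*I) + 3)/(x^2*(x - 3*I))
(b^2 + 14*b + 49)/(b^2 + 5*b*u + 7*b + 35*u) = (b + 7)/(b + 5*u)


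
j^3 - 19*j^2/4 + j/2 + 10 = (j - 4)*(j - 2)*(j + 5/4)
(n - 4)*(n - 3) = n^2 - 7*n + 12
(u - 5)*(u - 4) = u^2 - 9*u + 20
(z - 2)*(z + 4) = z^2 + 2*z - 8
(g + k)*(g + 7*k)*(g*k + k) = g^3*k + 8*g^2*k^2 + g^2*k + 7*g*k^3 + 8*g*k^2 + 7*k^3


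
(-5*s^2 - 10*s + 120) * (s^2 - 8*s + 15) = -5*s^4 + 30*s^3 + 125*s^2 - 1110*s + 1800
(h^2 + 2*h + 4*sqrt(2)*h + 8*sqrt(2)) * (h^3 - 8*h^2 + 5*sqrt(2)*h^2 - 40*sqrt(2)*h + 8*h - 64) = h^5 - 6*h^4 + 9*sqrt(2)*h^4 - 54*sqrt(2)*h^3 + 32*h^3 - 288*h^2 - 112*sqrt(2)*h^2 - 768*h - 192*sqrt(2)*h - 512*sqrt(2)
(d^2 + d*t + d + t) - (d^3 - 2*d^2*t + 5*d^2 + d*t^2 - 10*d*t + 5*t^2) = -d^3 + 2*d^2*t - 4*d^2 - d*t^2 + 11*d*t + d - 5*t^2 + t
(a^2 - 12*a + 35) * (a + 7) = a^3 - 5*a^2 - 49*a + 245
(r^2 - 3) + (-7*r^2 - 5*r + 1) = -6*r^2 - 5*r - 2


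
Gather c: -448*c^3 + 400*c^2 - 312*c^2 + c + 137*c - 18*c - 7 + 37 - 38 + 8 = -448*c^3 + 88*c^2 + 120*c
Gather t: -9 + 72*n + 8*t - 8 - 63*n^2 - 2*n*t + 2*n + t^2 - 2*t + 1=-63*n^2 + 74*n + t^2 + t*(6 - 2*n) - 16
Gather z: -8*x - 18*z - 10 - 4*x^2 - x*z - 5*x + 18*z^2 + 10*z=-4*x^2 - 13*x + 18*z^2 + z*(-x - 8) - 10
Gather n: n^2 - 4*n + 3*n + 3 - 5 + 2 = n^2 - n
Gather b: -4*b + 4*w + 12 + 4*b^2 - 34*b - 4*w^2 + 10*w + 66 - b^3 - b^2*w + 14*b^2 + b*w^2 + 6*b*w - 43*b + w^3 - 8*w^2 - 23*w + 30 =-b^3 + b^2*(18 - w) + b*(w^2 + 6*w - 81) + w^3 - 12*w^2 - 9*w + 108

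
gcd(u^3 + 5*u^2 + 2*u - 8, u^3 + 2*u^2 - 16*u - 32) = u^2 + 6*u + 8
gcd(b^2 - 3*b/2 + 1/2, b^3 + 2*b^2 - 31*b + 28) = b - 1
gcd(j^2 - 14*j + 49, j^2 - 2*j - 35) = j - 7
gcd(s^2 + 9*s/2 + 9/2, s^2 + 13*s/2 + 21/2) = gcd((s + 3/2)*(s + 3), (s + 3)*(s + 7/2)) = s + 3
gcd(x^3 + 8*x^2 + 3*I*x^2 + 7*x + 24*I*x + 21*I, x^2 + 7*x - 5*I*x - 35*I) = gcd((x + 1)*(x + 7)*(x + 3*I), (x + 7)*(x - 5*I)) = x + 7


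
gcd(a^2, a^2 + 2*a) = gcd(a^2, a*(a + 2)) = a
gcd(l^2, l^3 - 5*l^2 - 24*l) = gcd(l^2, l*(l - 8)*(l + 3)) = l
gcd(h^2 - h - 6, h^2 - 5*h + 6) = h - 3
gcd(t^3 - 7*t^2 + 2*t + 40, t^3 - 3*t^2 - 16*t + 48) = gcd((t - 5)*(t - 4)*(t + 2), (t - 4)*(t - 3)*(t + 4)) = t - 4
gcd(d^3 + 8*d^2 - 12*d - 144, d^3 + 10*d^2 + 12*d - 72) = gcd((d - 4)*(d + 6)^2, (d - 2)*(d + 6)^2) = d^2 + 12*d + 36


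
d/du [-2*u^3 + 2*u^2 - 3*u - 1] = -6*u^2 + 4*u - 3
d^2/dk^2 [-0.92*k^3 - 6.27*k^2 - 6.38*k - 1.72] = -5.52*k - 12.54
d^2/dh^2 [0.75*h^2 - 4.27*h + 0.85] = 1.50000000000000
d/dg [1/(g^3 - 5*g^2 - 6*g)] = (-3*g^2 + 10*g + 6)/(g^2*(-g^2 + 5*g + 6)^2)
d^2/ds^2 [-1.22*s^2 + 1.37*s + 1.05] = -2.44000000000000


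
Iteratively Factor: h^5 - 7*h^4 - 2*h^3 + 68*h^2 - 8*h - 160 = (h - 5)*(h^4 - 2*h^3 - 12*h^2 + 8*h + 32) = (h - 5)*(h + 2)*(h^3 - 4*h^2 - 4*h + 16) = (h - 5)*(h - 2)*(h + 2)*(h^2 - 2*h - 8) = (h - 5)*(h - 4)*(h - 2)*(h + 2)*(h + 2)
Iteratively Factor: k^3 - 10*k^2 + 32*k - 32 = (k - 4)*(k^2 - 6*k + 8) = (k - 4)^2*(k - 2)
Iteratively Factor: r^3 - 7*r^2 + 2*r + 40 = (r - 5)*(r^2 - 2*r - 8) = (r - 5)*(r - 4)*(r + 2)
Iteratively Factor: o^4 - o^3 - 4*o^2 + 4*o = (o - 2)*(o^3 + o^2 - 2*o) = o*(o - 2)*(o^2 + o - 2) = o*(o - 2)*(o + 2)*(o - 1)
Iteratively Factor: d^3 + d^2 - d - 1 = (d - 1)*(d^2 + 2*d + 1) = (d - 1)*(d + 1)*(d + 1)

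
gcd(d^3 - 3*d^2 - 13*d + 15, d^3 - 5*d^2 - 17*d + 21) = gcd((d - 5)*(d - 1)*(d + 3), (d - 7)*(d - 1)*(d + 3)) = d^2 + 2*d - 3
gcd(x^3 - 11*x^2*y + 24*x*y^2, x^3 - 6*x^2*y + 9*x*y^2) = x^2 - 3*x*y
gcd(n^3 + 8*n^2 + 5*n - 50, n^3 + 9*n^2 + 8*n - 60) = n^2 + 3*n - 10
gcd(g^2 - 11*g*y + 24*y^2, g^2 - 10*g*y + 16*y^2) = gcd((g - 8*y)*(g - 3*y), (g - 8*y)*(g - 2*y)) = -g + 8*y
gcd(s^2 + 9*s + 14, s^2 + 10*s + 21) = s + 7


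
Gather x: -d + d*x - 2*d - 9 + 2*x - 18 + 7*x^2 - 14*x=-3*d + 7*x^2 + x*(d - 12) - 27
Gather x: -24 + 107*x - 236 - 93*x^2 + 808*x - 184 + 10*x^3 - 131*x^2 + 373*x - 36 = 10*x^3 - 224*x^2 + 1288*x - 480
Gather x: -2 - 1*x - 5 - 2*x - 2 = -3*x - 9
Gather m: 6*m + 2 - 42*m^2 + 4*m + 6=-42*m^2 + 10*m + 8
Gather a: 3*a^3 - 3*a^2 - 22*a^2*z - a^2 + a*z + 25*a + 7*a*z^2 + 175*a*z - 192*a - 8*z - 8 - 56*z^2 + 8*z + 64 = 3*a^3 + a^2*(-22*z - 4) + a*(7*z^2 + 176*z - 167) - 56*z^2 + 56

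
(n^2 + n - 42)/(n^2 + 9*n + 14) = (n - 6)/(n + 2)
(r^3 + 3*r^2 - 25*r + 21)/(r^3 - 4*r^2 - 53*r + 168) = (r - 1)/(r - 8)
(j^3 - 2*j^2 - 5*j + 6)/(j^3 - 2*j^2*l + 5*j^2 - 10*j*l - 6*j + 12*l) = (j^2 - j - 6)/(j^2 - 2*j*l + 6*j - 12*l)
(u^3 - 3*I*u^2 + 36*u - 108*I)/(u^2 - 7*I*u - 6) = (u^2 + 3*I*u + 18)/(u - I)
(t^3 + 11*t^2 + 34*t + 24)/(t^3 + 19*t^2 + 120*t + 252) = (t^2 + 5*t + 4)/(t^2 + 13*t + 42)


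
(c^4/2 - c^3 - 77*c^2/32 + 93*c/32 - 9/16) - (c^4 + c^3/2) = -c^4/2 - 3*c^3/2 - 77*c^2/32 + 93*c/32 - 9/16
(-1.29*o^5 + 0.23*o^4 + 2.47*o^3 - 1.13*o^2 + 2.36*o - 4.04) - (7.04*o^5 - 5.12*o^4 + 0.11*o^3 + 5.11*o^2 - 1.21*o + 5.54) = -8.33*o^5 + 5.35*o^4 + 2.36*o^3 - 6.24*o^2 + 3.57*o - 9.58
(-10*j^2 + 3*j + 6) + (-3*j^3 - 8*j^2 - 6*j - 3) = -3*j^3 - 18*j^2 - 3*j + 3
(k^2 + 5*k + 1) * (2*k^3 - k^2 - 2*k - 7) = 2*k^5 + 9*k^4 - 5*k^3 - 18*k^2 - 37*k - 7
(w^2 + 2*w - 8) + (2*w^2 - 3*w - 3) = 3*w^2 - w - 11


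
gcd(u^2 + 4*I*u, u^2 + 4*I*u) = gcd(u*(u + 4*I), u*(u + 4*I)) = u^2 + 4*I*u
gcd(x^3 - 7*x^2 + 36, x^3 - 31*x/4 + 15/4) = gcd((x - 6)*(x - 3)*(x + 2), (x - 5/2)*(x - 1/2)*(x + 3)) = 1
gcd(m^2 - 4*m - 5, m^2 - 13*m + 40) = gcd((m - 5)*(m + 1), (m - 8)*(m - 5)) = m - 5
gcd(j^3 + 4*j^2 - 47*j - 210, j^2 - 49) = j - 7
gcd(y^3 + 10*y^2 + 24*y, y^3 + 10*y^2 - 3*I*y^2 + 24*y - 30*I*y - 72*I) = y^2 + 10*y + 24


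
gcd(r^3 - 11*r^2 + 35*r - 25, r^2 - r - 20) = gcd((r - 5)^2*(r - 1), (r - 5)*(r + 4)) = r - 5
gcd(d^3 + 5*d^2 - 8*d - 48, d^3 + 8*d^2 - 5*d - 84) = d^2 + d - 12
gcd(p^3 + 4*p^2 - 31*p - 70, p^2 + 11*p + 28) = p + 7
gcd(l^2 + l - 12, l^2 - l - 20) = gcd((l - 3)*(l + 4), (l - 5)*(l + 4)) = l + 4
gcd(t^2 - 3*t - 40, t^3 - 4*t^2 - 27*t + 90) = t + 5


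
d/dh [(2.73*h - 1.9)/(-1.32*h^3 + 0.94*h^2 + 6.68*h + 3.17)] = (7.2072*h^3 - 10.0902*h^2 + 3.572*h + 21.3461)/(1.7424*h^6 - 2.4816*h^5 - 16.7516*h^4 + 4.1896*h^3 + 50.582*h^2 + 42.3512*h + 10.0489)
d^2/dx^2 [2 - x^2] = -2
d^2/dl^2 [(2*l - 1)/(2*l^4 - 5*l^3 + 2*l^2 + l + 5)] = 2*((2*l - 1)*(8*l^3 - 15*l^2 + 4*l + 1)^2 + (-16*l^3 + 30*l^2 - 8*l - (2*l - 1)*(12*l^2 - 15*l + 2) - 2)*(2*l^4 - 5*l^3 + 2*l^2 + l + 5))/(2*l^4 - 5*l^3 + 2*l^2 + l + 5)^3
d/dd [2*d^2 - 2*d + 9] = 4*d - 2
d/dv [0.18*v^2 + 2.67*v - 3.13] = 0.36*v + 2.67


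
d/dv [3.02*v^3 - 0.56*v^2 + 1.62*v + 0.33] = 9.06*v^2 - 1.12*v + 1.62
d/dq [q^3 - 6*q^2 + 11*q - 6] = 3*q^2 - 12*q + 11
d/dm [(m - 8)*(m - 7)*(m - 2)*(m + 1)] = 4*m^3 - 48*m^2 + 138*m - 26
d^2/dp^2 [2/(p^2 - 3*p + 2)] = 4*(-p^2 + 3*p + (2*p - 3)^2 - 2)/(p^2 - 3*p + 2)^3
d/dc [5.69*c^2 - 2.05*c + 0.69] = 11.38*c - 2.05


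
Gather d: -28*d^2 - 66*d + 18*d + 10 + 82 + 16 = -28*d^2 - 48*d + 108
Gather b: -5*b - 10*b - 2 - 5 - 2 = -15*b - 9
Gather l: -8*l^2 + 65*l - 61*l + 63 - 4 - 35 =-8*l^2 + 4*l + 24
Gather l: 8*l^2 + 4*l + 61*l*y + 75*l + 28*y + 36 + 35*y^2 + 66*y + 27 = 8*l^2 + l*(61*y + 79) + 35*y^2 + 94*y + 63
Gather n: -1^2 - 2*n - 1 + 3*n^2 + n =3*n^2 - n - 2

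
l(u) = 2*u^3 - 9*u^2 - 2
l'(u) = 6*u^2 - 18*u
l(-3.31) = -173.13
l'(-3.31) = 125.32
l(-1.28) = -20.94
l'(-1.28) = 32.87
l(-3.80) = -241.70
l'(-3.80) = 155.04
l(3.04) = -28.99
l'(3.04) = 0.73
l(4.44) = -4.37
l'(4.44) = 38.36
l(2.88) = -28.87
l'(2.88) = -2.07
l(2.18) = -24.05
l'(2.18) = -10.73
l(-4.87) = -446.45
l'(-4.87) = 229.96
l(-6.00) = -758.00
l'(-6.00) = 324.00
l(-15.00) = -8777.00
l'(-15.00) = 1620.00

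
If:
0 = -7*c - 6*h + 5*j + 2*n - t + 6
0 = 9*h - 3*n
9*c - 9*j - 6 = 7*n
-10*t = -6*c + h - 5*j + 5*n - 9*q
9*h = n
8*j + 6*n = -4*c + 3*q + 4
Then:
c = 58/67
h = 0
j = 40/201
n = 0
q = 212/603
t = 188/201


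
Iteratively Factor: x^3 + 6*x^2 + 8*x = (x + 4)*(x^2 + 2*x) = x*(x + 4)*(x + 2)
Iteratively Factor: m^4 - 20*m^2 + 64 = (m + 2)*(m^3 - 2*m^2 - 16*m + 32) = (m + 2)*(m + 4)*(m^2 - 6*m + 8) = (m - 2)*(m + 2)*(m + 4)*(m - 4)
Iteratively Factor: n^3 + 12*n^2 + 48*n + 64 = (n + 4)*(n^2 + 8*n + 16) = (n + 4)^2*(n + 4)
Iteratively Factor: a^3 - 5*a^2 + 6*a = (a - 3)*(a^2 - 2*a) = a*(a - 3)*(a - 2)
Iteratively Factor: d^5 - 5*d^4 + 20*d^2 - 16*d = (d + 2)*(d^4 - 7*d^3 + 14*d^2 - 8*d) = d*(d + 2)*(d^3 - 7*d^2 + 14*d - 8) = d*(d - 2)*(d + 2)*(d^2 - 5*d + 4) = d*(d - 4)*(d - 2)*(d + 2)*(d - 1)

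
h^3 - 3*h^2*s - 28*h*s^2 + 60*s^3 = (h - 6*s)*(h - 2*s)*(h + 5*s)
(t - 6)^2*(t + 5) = t^3 - 7*t^2 - 24*t + 180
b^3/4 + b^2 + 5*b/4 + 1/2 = (b/4 + 1/4)*(b + 1)*(b + 2)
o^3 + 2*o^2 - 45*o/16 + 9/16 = (o - 3/4)*(o - 1/4)*(o + 3)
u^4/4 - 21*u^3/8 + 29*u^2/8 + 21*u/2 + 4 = (u/4 + 1/4)*(u - 8)*(u - 4)*(u + 1/2)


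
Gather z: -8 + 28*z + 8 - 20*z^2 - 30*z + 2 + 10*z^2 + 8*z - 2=-10*z^2 + 6*z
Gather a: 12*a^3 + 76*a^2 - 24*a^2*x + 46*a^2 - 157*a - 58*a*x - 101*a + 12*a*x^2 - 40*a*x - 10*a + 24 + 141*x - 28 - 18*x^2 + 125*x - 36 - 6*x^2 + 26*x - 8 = 12*a^3 + a^2*(122 - 24*x) + a*(12*x^2 - 98*x - 268) - 24*x^2 + 292*x - 48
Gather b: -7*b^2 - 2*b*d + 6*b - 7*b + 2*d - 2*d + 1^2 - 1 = -7*b^2 + b*(-2*d - 1)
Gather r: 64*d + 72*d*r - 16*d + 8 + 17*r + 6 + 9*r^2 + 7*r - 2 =48*d + 9*r^2 + r*(72*d + 24) + 12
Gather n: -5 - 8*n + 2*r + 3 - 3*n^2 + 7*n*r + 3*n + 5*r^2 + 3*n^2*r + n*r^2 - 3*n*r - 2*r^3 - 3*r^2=n^2*(3*r - 3) + n*(r^2 + 4*r - 5) - 2*r^3 + 2*r^2 + 2*r - 2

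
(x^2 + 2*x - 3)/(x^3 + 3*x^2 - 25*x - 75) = (x - 1)/(x^2 - 25)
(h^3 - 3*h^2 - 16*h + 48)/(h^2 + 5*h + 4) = (h^2 - 7*h + 12)/(h + 1)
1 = 1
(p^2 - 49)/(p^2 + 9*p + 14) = (p - 7)/(p + 2)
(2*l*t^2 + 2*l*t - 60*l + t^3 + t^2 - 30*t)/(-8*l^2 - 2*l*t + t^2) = (t^2 + t - 30)/(-4*l + t)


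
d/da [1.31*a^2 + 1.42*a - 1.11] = 2.62*a + 1.42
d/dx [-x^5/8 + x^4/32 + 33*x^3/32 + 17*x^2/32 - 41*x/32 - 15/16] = -5*x^4/8 + x^3/8 + 99*x^2/32 + 17*x/16 - 41/32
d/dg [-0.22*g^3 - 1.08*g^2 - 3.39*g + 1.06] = -0.66*g^2 - 2.16*g - 3.39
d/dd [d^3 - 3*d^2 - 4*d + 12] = 3*d^2 - 6*d - 4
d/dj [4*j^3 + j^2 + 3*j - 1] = 12*j^2 + 2*j + 3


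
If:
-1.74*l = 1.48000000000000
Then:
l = -0.85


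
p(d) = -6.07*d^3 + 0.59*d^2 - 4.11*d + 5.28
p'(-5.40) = -541.49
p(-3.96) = 407.75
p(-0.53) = 8.53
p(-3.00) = 186.81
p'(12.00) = -2612.19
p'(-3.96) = -294.34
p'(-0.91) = -20.26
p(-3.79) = 359.78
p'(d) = -18.21*d^2 + 1.18*d - 4.11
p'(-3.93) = -290.00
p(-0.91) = 14.08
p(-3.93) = 398.98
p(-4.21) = 485.97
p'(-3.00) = -171.54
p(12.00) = -10448.04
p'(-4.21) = -331.83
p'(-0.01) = -4.12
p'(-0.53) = -9.85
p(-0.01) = 5.32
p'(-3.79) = -270.15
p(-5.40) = 1000.48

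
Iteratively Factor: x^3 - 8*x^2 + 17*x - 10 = (x - 5)*(x^2 - 3*x + 2) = (x - 5)*(x - 2)*(x - 1)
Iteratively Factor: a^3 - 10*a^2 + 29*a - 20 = (a - 1)*(a^2 - 9*a + 20) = (a - 4)*(a - 1)*(a - 5)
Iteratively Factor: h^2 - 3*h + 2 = (h - 1)*(h - 2)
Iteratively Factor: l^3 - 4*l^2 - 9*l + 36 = (l - 3)*(l^2 - l - 12) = (l - 3)*(l + 3)*(l - 4)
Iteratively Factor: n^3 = (n)*(n^2) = n^2*(n)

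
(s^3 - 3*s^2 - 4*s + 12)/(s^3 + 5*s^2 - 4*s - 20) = (s - 3)/(s + 5)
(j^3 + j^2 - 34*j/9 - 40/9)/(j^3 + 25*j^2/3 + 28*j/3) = (3*j^2 - j - 10)/(3*j*(j + 7))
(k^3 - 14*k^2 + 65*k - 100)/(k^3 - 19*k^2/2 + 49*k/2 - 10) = 2*(k - 5)/(2*k - 1)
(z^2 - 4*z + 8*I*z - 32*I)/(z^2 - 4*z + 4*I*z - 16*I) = (z + 8*I)/(z + 4*I)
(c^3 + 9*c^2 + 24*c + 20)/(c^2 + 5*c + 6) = (c^2 + 7*c + 10)/(c + 3)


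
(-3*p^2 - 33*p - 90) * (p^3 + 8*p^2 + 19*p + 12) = -3*p^5 - 57*p^4 - 411*p^3 - 1383*p^2 - 2106*p - 1080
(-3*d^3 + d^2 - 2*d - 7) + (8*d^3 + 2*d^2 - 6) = 5*d^3 + 3*d^2 - 2*d - 13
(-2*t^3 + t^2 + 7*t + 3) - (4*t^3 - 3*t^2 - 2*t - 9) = -6*t^3 + 4*t^2 + 9*t + 12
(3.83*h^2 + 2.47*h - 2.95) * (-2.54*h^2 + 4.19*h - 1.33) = -9.7282*h^4 + 9.7739*h^3 + 12.7484*h^2 - 15.6456*h + 3.9235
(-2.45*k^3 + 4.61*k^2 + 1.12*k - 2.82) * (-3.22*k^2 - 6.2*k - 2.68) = 7.889*k^5 + 0.345799999999999*k^4 - 25.6224*k^3 - 10.2184*k^2 + 14.4824*k + 7.5576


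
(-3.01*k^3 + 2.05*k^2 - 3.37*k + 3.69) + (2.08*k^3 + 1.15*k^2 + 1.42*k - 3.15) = -0.93*k^3 + 3.2*k^2 - 1.95*k + 0.54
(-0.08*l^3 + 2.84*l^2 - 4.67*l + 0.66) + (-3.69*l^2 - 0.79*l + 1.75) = -0.08*l^3 - 0.85*l^2 - 5.46*l + 2.41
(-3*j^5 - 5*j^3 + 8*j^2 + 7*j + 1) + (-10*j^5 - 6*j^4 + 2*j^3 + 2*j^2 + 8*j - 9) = -13*j^5 - 6*j^4 - 3*j^3 + 10*j^2 + 15*j - 8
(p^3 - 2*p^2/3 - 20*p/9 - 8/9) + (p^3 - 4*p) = 2*p^3 - 2*p^2/3 - 56*p/9 - 8/9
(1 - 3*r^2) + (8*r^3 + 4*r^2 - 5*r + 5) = 8*r^3 + r^2 - 5*r + 6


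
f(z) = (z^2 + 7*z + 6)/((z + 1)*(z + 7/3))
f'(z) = (2*z + 7)/((z + 1)*(z + 7/3)) - (z^2 + 7*z + 6)/((z + 1)*(z + 7/3)^2) - (z^2 + 7*z + 6)/((z + 1)^2*(z + 7/3)) = -33/(9*z^2 + 42*z + 49)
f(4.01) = 1.58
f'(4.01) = -0.09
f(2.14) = 1.82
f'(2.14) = -0.18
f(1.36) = 1.99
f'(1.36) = -0.27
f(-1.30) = 4.55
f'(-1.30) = -3.43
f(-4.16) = -1.01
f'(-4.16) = -1.10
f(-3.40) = -2.44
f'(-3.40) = -3.22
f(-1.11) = 4.00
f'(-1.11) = -2.45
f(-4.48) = -0.71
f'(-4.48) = -0.80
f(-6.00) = 0.00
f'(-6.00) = -0.27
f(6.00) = 1.44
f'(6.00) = -0.05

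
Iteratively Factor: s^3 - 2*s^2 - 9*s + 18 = (s - 3)*(s^2 + s - 6) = (s - 3)*(s - 2)*(s + 3)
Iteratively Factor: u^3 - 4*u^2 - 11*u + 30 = (u - 2)*(u^2 - 2*u - 15) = (u - 5)*(u - 2)*(u + 3)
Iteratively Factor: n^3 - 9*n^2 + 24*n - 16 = (n - 4)*(n^2 - 5*n + 4) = (n - 4)*(n - 1)*(n - 4)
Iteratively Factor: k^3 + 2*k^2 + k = (k + 1)*(k^2 + k) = k*(k + 1)*(k + 1)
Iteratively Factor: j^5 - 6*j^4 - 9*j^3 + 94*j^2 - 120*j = (j - 3)*(j^4 - 3*j^3 - 18*j^2 + 40*j) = (j - 5)*(j - 3)*(j^3 + 2*j^2 - 8*j) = (j - 5)*(j - 3)*(j - 2)*(j^2 + 4*j) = (j - 5)*(j - 3)*(j - 2)*(j + 4)*(j)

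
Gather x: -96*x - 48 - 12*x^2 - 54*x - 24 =-12*x^2 - 150*x - 72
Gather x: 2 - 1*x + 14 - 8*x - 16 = -9*x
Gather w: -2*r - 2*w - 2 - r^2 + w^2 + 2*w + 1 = -r^2 - 2*r + w^2 - 1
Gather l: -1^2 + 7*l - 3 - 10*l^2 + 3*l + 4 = -10*l^2 + 10*l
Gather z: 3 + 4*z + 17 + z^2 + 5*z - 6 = z^2 + 9*z + 14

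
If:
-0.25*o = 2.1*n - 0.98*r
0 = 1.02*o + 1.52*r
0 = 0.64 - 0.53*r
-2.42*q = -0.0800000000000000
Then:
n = 0.78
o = -1.80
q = 0.03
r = 1.21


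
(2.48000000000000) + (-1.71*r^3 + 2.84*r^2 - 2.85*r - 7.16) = -1.71*r^3 + 2.84*r^2 - 2.85*r - 4.68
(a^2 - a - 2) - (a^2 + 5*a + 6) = -6*a - 8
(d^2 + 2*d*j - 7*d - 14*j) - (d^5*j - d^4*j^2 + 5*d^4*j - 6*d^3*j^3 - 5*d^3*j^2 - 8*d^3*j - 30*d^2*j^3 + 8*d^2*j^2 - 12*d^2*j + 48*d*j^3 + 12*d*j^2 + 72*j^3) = -d^5*j + d^4*j^2 - 5*d^4*j + 6*d^3*j^3 + 5*d^3*j^2 + 8*d^3*j + 30*d^2*j^3 - 8*d^2*j^2 + 12*d^2*j + d^2 - 48*d*j^3 - 12*d*j^2 + 2*d*j - 7*d - 72*j^3 - 14*j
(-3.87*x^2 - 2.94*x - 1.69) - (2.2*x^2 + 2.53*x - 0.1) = -6.07*x^2 - 5.47*x - 1.59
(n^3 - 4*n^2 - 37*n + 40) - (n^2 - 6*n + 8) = n^3 - 5*n^2 - 31*n + 32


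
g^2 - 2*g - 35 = (g - 7)*(g + 5)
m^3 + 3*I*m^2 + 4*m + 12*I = (m - 2*I)*(m + 2*I)*(m + 3*I)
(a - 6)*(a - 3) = a^2 - 9*a + 18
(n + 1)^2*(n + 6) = n^3 + 8*n^2 + 13*n + 6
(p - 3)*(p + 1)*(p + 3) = p^3 + p^2 - 9*p - 9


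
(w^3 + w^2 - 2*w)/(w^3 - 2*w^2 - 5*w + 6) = w/(w - 3)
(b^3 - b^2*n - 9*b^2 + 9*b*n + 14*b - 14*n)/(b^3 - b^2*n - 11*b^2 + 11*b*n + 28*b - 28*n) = (b - 2)/(b - 4)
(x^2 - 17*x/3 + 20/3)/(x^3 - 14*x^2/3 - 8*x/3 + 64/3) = (3*x - 5)/(3*x^2 - 2*x - 16)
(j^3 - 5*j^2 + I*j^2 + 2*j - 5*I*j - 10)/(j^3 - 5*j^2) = 1 + I/j + 2/j^2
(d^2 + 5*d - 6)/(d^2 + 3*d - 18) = (d - 1)/(d - 3)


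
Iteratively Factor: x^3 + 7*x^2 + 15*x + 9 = (x + 3)*(x^2 + 4*x + 3) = (x + 1)*(x + 3)*(x + 3)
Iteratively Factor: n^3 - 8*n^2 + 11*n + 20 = (n - 4)*(n^2 - 4*n - 5) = (n - 5)*(n - 4)*(n + 1)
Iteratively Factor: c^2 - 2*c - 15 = (c + 3)*(c - 5)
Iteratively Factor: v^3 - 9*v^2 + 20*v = (v - 4)*(v^2 - 5*v) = v*(v - 4)*(v - 5)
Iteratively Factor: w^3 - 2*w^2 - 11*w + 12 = (w + 3)*(w^2 - 5*w + 4) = (w - 4)*(w + 3)*(w - 1)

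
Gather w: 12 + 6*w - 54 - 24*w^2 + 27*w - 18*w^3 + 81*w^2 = -18*w^3 + 57*w^2 + 33*w - 42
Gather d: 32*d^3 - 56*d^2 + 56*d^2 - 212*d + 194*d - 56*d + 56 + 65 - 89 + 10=32*d^3 - 74*d + 42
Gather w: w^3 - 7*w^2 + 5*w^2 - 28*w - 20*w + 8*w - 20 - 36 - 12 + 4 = w^3 - 2*w^2 - 40*w - 64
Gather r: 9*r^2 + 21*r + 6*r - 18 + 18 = 9*r^2 + 27*r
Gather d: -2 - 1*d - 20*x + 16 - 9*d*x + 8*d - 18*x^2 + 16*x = d*(7 - 9*x) - 18*x^2 - 4*x + 14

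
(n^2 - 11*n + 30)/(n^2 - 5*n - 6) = (n - 5)/(n + 1)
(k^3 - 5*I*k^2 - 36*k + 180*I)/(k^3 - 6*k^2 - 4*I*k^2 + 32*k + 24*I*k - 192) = (k^2 + k*(6 - 5*I) - 30*I)/(k^2 - 4*I*k + 32)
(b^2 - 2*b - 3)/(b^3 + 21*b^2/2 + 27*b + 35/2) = 2*(b - 3)/(2*b^2 + 19*b + 35)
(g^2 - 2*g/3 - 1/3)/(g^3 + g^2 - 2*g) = (g + 1/3)/(g*(g + 2))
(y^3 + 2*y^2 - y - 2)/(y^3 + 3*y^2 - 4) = (y + 1)/(y + 2)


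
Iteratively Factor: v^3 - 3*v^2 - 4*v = (v + 1)*(v^2 - 4*v) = (v - 4)*(v + 1)*(v)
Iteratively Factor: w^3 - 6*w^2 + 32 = (w + 2)*(w^2 - 8*w + 16) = (w - 4)*(w + 2)*(w - 4)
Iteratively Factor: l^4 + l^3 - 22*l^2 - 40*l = (l)*(l^3 + l^2 - 22*l - 40) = l*(l + 4)*(l^2 - 3*l - 10) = l*(l - 5)*(l + 4)*(l + 2)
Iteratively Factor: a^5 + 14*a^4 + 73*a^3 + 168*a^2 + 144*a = (a + 4)*(a^4 + 10*a^3 + 33*a^2 + 36*a) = a*(a + 4)*(a^3 + 10*a^2 + 33*a + 36) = a*(a + 4)^2*(a^2 + 6*a + 9) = a*(a + 3)*(a + 4)^2*(a + 3)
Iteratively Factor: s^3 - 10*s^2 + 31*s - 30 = (s - 5)*(s^2 - 5*s + 6) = (s - 5)*(s - 3)*(s - 2)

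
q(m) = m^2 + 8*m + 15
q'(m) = 2*m + 8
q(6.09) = 100.81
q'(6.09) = 20.18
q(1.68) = 31.26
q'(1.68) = 11.36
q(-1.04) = 7.76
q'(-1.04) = 5.92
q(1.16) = 25.63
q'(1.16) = 10.32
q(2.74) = 44.43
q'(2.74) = 13.48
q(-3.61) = -0.85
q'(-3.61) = 0.78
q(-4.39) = -0.85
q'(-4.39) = -0.78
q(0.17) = 16.39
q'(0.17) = 8.34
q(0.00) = 15.00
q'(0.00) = 8.00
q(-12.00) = 63.00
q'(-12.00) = -16.00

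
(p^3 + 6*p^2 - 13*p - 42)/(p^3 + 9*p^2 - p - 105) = (p + 2)/(p + 5)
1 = 1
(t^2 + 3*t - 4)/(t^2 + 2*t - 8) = (t - 1)/(t - 2)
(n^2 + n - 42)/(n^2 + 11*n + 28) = (n - 6)/(n + 4)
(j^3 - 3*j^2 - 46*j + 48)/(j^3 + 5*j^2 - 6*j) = (j - 8)/j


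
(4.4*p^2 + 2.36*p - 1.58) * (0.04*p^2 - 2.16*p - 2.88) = 0.176*p^4 - 9.4096*p^3 - 17.8328*p^2 - 3.384*p + 4.5504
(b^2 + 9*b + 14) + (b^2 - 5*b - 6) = 2*b^2 + 4*b + 8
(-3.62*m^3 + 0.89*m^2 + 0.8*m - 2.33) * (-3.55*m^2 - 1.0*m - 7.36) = 12.851*m^5 + 0.4605*m^4 + 22.9132*m^3 + 0.921099999999999*m^2 - 3.558*m + 17.1488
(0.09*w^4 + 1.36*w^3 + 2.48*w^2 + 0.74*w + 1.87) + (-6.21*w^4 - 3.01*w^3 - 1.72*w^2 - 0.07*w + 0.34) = -6.12*w^4 - 1.65*w^3 + 0.76*w^2 + 0.67*w + 2.21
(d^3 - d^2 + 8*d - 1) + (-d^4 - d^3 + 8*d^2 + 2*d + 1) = -d^4 + 7*d^2 + 10*d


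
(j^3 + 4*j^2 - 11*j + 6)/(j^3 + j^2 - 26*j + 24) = (j - 1)/(j - 4)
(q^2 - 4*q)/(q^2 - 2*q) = (q - 4)/(q - 2)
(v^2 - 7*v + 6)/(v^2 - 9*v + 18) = (v - 1)/(v - 3)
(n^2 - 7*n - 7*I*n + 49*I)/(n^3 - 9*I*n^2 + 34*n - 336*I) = (n - 7)/(n^2 - 2*I*n + 48)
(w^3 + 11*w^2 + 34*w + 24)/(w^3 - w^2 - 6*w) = (w^3 + 11*w^2 + 34*w + 24)/(w*(w^2 - w - 6))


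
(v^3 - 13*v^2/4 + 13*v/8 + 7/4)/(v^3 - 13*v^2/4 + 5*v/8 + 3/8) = (8*v^3 - 26*v^2 + 13*v + 14)/(8*v^3 - 26*v^2 + 5*v + 3)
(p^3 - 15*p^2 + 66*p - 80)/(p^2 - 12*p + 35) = (p^2 - 10*p + 16)/(p - 7)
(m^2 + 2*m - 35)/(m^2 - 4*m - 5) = (m + 7)/(m + 1)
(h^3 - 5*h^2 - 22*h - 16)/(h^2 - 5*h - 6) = (h^2 - 6*h - 16)/(h - 6)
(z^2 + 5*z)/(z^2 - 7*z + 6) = z*(z + 5)/(z^2 - 7*z + 6)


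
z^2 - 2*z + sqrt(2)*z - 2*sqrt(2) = (z - 2)*(z + sqrt(2))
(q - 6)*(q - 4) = q^2 - 10*q + 24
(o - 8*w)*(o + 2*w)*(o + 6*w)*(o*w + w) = o^4*w + o^3*w - 52*o^2*w^3 - 96*o*w^4 - 52*o*w^3 - 96*w^4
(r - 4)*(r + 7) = r^2 + 3*r - 28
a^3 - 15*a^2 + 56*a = a*(a - 8)*(a - 7)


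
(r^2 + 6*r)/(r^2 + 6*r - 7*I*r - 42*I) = r/(r - 7*I)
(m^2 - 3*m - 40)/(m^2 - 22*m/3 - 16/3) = 3*(m + 5)/(3*m + 2)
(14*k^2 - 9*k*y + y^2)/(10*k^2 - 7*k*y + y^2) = (-7*k + y)/(-5*k + y)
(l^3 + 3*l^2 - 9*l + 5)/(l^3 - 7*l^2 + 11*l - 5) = (l + 5)/(l - 5)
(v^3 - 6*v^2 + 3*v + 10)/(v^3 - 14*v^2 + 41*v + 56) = (v^2 - 7*v + 10)/(v^2 - 15*v + 56)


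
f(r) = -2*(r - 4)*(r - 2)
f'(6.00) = -12.00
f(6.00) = -16.00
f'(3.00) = 0.00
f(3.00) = 2.00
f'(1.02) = 7.92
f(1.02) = -5.84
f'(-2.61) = 22.44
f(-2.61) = -60.94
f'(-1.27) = 17.08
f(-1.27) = -34.47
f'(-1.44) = 17.76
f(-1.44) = -37.43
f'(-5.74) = 34.96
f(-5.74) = -150.78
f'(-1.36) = 17.44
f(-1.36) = -36.02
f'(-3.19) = 24.76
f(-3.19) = -74.63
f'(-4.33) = 29.32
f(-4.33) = -105.46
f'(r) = 12 - 4*r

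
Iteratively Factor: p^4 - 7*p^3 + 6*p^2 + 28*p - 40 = (p - 5)*(p^3 - 2*p^2 - 4*p + 8) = (p - 5)*(p + 2)*(p^2 - 4*p + 4) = (p - 5)*(p - 2)*(p + 2)*(p - 2)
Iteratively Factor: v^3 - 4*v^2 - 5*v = (v + 1)*(v^2 - 5*v) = (v - 5)*(v + 1)*(v)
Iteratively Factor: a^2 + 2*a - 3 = (a - 1)*(a + 3)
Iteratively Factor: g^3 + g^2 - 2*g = (g - 1)*(g^2 + 2*g) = (g - 1)*(g + 2)*(g)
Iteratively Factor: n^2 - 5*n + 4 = (n - 1)*(n - 4)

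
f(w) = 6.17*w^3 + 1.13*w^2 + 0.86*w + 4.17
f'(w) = 18.51*w^2 + 2.26*w + 0.86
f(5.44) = 1035.59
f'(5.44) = 560.93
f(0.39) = 5.04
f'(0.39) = 4.56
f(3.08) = 197.81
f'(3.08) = 183.41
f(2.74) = 141.93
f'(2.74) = 146.02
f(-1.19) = -5.65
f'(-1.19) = 24.38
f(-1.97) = -40.31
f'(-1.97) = 68.24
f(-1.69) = -23.84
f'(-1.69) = 49.91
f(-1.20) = -5.90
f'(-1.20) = 24.80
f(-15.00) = -20578.23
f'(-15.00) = 4131.71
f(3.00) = 183.51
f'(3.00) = 174.23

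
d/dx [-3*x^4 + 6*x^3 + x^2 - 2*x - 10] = -12*x^3 + 18*x^2 + 2*x - 2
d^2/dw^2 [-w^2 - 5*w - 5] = -2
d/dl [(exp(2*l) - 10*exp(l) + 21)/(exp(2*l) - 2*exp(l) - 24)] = (8*exp(2*l) - 90*exp(l) + 282)*exp(l)/(exp(4*l) - 4*exp(3*l) - 44*exp(2*l) + 96*exp(l) + 576)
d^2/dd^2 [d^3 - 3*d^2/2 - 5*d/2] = 6*d - 3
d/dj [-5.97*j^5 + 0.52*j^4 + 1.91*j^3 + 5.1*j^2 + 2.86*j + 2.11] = -29.85*j^4 + 2.08*j^3 + 5.73*j^2 + 10.2*j + 2.86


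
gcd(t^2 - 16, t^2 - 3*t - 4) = t - 4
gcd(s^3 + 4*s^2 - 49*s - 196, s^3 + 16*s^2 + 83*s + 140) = s^2 + 11*s + 28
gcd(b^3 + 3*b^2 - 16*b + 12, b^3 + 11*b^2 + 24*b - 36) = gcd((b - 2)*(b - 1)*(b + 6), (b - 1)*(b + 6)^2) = b^2 + 5*b - 6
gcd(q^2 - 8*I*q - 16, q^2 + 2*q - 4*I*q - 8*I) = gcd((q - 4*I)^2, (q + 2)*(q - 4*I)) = q - 4*I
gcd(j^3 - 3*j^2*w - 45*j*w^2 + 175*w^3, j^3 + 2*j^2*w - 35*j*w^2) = -j^2 - 2*j*w + 35*w^2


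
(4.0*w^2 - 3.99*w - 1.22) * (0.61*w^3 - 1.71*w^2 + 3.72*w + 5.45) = 2.44*w^5 - 9.2739*w^4 + 20.9587*w^3 + 9.0434*w^2 - 26.2839*w - 6.649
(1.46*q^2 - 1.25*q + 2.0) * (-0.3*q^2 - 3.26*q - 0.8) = -0.438*q^4 - 4.3846*q^3 + 2.307*q^2 - 5.52*q - 1.6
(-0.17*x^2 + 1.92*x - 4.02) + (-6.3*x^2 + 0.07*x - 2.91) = -6.47*x^2 + 1.99*x - 6.93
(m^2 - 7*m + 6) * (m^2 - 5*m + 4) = m^4 - 12*m^3 + 45*m^2 - 58*m + 24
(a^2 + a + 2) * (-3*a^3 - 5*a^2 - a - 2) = -3*a^5 - 8*a^4 - 12*a^3 - 13*a^2 - 4*a - 4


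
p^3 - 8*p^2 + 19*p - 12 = (p - 4)*(p - 3)*(p - 1)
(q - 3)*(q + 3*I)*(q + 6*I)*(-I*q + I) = -I*q^4 + 9*q^3 + 4*I*q^3 - 36*q^2 + 15*I*q^2 + 27*q - 72*I*q + 54*I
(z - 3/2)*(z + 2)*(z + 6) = z^3 + 13*z^2/2 - 18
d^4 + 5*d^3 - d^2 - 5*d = d*(d - 1)*(d + 1)*(d + 5)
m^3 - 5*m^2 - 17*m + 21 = (m - 7)*(m - 1)*(m + 3)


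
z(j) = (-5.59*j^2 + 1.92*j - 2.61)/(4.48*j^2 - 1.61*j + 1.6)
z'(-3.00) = -0.01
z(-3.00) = -1.26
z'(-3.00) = -0.01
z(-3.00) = -1.26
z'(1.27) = 0.14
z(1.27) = -1.35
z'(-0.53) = -0.29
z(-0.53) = -1.40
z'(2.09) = 0.04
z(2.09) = -1.29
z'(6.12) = 0.00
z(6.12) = -1.26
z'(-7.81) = -0.00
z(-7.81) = -1.25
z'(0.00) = -0.44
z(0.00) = -1.63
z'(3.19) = 0.01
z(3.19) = -1.27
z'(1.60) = 0.08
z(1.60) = -1.32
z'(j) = (1.61 - 8.96*j)*(-5.59*j^2 + 1.92*j - 2.61)/(4.48*j^2 - 1.61*j + 1.6)^2 + (1.92 - 11.18*j)/(4.48*j^2 - 1.61*j + 1.6)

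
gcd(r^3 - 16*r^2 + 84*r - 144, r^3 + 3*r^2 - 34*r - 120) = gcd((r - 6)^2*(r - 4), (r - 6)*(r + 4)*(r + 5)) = r - 6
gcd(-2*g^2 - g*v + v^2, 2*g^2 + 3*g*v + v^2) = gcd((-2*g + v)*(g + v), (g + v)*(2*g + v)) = g + v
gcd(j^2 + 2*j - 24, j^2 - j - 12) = j - 4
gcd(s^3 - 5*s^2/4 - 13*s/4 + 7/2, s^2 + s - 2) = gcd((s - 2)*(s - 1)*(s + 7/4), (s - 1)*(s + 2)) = s - 1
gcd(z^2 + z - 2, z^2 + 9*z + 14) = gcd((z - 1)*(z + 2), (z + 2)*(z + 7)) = z + 2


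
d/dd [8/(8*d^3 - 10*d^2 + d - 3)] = 8*(-24*d^2 + 20*d - 1)/(8*d^3 - 10*d^2 + d - 3)^2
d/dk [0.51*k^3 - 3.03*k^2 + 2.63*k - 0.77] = 1.53*k^2 - 6.06*k + 2.63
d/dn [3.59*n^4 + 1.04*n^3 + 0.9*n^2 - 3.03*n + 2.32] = 14.36*n^3 + 3.12*n^2 + 1.8*n - 3.03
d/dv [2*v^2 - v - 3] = 4*v - 1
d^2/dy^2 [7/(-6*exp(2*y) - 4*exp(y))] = 7*(-4*(3*exp(y) + 1)^2 + (3*exp(y) + 2)*(6*exp(y) + 1))*exp(-y)/(3*exp(y) + 2)^3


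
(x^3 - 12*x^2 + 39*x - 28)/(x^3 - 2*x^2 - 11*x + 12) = (x - 7)/(x + 3)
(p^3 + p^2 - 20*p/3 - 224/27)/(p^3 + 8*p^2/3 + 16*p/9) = (3*p^2 - p - 56/3)/(p*(3*p + 4))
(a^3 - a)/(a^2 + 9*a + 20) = (a^3 - a)/(a^2 + 9*a + 20)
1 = 1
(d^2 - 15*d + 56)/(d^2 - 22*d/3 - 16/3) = 3*(d - 7)/(3*d + 2)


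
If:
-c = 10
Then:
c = -10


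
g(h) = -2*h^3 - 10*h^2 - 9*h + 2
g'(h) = -6*h^2 - 20*h - 9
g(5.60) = -713.23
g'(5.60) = -309.16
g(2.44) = -108.55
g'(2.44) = -93.52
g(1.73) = -53.85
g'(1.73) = -61.56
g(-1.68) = -1.62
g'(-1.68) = 7.67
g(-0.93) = 3.33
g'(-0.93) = 4.41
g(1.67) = -50.23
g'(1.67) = -59.13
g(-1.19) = 1.92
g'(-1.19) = 6.30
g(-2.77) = -7.29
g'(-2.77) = 0.36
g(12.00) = -5002.00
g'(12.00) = -1113.00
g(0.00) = 2.00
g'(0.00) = -9.00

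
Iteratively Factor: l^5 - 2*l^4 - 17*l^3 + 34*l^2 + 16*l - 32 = (l - 1)*(l^4 - l^3 - 18*l^2 + 16*l + 32) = (l - 2)*(l - 1)*(l^3 + l^2 - 16*l - 16) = (l - 2)*(l - 1)*(l + 4)*(l^2 - 3*l - 4) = (l - 2)*(l - 1)*(l + 1)*(l + 4)*(l - 4)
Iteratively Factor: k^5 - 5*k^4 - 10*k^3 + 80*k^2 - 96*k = (k)*(k^4 - 5*k^3 - 10*k^2 + 80*k - 96) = k*(k + 4)*(k^3 - 9*k^2 + 26*k - 24) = k*(k - 2)*(k + 4)*(k^2 - 7*k + 12) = k*(k - 3)*(k - 2)*(k + 4)*(k - 4)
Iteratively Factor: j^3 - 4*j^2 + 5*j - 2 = (j - 1)*(j^2 - 3*j + 2) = (j - 1)^2*(j - 2)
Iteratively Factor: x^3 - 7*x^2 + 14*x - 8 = (x - 2)*(x^2 - 5*x + 4) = (x - 4)*(x - 2)*(x - 1)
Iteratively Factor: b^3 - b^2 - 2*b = (b - 2)*(b^2 + b) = (b - 2)*(b + 1)*(b)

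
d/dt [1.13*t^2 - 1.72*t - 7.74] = 2.26*t - 1.72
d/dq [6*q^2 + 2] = 12*q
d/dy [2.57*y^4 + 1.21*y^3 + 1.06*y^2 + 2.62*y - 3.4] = 10.28*y^3 + 3.63*y^2 + 2.12*y + 2.62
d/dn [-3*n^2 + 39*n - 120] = 39 - 6*n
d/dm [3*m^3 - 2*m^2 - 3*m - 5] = 9*m^2 - 4*m - 3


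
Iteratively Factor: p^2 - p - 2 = (p + 1)*(p - 2)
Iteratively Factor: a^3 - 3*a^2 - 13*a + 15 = (a + 3)*(a^2 - 6*a + 5) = (a - 5)*(a + 3)*(a - 1)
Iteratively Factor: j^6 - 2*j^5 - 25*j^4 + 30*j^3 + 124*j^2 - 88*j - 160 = (j - 2)*(j^5 - 25*j^3 - 20*j^2 + 84*j + 80) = (j - 2)^2*(j^4 + 2*j^3 - 21*j^2 - 62*j - 40) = (j - 2)^2*(j + 2)*(j^3 - 21*j - 20) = (j - 2)^2*(j + 1)*(j + 2)*(j^2 - j - 20) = (j - 2)^2*(j + 1)*(j + 2)*(j + 4)*(j - 5)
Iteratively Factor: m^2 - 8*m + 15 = (m - 3)*(m - 5)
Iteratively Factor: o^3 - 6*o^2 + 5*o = (o - 5)*(o^2 - o) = o*(o - 5)*(o - 1)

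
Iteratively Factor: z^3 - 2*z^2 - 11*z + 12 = (z + 3)*(z^2 - 5*z + 4) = (z - 4)*(z + 3)*(z - 1)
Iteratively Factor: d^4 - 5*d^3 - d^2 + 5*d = (d - 1)*(d^3 - 4*d^2 - 5*d) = (d - 5)*(d - 1)*(d^2 + d) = (d - 5)*(d - 1)*(d + 1)*(d)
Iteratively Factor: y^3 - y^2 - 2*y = (y - 2)*(y^2 + y) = y*(y - 2)*(y + 1)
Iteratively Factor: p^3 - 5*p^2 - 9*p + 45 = (p - 3)*(p^2 - 2*p - 15) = (p - 3)*(p + 3)*(p - 5)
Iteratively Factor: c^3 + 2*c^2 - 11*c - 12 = (c - 3)*(c^2 + 5*c + 4) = (c - 3)*(c + 4)*(c + 1)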